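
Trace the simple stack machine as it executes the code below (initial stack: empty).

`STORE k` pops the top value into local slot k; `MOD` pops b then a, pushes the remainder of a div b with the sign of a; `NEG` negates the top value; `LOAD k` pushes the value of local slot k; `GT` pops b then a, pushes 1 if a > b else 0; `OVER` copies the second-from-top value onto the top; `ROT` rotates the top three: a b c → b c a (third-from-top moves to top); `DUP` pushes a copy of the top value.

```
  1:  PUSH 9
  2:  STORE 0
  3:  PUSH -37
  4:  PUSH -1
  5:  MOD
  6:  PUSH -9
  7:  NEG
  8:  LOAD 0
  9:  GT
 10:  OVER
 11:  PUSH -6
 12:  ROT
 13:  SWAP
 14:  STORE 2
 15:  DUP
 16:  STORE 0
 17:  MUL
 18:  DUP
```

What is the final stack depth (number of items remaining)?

PUSH 9   : [9]
STORE 0  : []
PUSH -37 : [-37]
PUSH -1  : [-37, -1]
MOD      : [0]
PUSH -9  : [0, -9]
NEG      : [0, 9]
LOAD 0   : [0, 9, 9]
GT       : [0, 0]
OVER     : [0, 0, 0]
PUSH -6  : [0, 0, 0, -6]
ROT      : [0, 0, -6, 0]
SWAP     : [0, 0, 0, -6]
STORE 2  : [0, 0, 0]
DUP      : [0, 0, 0, 0]
STORE 0  : [0, 0, 0]
MUL      : [0, 0]
DUP      : [0, 0, 0]

3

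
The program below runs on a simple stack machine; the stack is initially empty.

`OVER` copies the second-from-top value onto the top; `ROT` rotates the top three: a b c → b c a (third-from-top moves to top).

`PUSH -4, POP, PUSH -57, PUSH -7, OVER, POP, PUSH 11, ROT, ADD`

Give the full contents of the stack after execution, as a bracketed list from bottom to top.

PUSH -4  → -4
POP      → (empty)
PUSH -57 → -57
PUSH -7  → -57 -7
OVER     → -57 -7 -57
POP      → -57 -7
PUSH 11  → -57 -7 11
ROT      → -7 11 -57
ADD      → -7 -46

[-7, -46]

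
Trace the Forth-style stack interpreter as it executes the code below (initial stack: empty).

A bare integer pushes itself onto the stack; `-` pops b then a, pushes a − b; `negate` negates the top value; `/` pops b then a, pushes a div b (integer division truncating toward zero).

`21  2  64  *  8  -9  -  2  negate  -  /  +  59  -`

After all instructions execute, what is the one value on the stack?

-32

21     -> 21
2      -> 21 2
64     -> 21 2 64
*      -> 21 128
8      -> 21 128 8
-9     -> 21 128 8 -9
-      -> 21 128 17
2      -> 21 128 17 2
negate -> 21 128 17 -2
-      -> 21 128 19
/      -> 21 6
+      -> 27
59     -> 27 59
-      -> -32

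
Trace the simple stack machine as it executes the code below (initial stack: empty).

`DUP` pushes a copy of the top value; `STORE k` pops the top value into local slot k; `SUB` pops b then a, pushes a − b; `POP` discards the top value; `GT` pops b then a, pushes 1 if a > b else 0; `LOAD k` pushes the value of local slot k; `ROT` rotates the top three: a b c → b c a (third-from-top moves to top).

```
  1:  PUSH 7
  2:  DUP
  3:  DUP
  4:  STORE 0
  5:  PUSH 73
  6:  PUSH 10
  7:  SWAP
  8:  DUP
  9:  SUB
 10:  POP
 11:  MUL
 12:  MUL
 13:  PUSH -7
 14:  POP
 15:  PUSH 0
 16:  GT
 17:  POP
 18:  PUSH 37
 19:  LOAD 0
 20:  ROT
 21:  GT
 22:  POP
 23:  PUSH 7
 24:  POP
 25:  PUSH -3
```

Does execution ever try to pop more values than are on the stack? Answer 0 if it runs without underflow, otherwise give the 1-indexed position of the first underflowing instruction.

PUSH 7   [7]
DUP      [7, 7]
DUP      [7, 7, 7]
STORE 0  [7, 7]
PUSH 73  [7, 7, 73]
PUSH 10  [7, 7, 73, 10]
SWAP     [7, 7, 10, 73]
DUP      [7, 7, 10, 73, 73]
SUB      [7, 7, 10, 0]
POP      [7, 7, 10]
MUL      [7, 70]
MUL      [490]
PUSH -7  [490, -7]
POP      [490]
PUSH 0   [490, 0]
GT       [1]
POP      []
PUSH 37  [37]
LOAD 0   [37, 7]
ROT  — needs 3 operands, stack has 2 → underflow

20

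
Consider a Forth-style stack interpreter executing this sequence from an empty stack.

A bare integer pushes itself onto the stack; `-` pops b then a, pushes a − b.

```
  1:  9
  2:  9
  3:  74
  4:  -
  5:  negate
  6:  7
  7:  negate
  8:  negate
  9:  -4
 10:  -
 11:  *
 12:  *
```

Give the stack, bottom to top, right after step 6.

9      -> 9
9      -> 9 9
74     -> 9 9 74
-      -> 9 -65
negate -> 9 65
7      -> 9 65 7

[9, 65, 7]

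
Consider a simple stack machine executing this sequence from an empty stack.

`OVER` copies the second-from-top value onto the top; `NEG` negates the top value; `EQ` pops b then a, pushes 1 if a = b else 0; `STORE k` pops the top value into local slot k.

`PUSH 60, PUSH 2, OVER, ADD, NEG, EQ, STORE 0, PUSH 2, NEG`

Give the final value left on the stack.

PUSH 60 : 60
PUSH 2  : 60 2
OVER    : 60 2 60
ADD     : 60 62
NEG     : 60 -62
EQ      : 0
STORE 0 : (empty)
PUSH 2  : 2
NEG     : -2

-2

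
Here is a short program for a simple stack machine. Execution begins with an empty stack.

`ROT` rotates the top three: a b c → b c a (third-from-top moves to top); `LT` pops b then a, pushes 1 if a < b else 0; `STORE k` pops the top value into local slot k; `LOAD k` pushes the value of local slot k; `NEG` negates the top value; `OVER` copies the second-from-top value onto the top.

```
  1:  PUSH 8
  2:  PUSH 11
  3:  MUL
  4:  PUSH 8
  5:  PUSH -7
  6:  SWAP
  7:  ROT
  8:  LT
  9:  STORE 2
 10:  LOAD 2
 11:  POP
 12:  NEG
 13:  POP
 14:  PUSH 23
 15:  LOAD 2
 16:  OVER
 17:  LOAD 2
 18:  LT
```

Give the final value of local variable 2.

PUSH 8  : 8
PUSH 11 : 8 11
MUL     : 88
PUSH 8  : 88 8
PUSH -7 : 88 8 -7
SWAP    : 88 -7 8
ROT     : -7 8 88
LT      : -7 1
STORE 2 : -7
LOAD 2  : -7 1
POP     : -7
NEG     : 7
POP     : (empty)
PUSH 23 : 23
LOAD 2  : 23 1
OVER    : 23 1 23
LOAD 2  : 23 1 23 1
LT      : 23 1 0

1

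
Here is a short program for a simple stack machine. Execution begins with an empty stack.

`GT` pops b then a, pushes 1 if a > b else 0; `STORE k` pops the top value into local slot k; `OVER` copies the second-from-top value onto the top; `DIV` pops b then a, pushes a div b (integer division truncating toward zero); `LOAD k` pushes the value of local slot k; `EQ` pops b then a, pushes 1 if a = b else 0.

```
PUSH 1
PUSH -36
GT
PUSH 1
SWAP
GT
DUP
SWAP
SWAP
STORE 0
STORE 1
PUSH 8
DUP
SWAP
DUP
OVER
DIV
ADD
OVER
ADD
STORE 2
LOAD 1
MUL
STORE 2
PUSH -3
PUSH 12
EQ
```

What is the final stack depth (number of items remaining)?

PUSH 1   → [1]
PUSH -36 → [1, -36]
GT       → [1]
PUSH 1   → [1, 1]
SWAP     → [1, 1]
GT       → [0]
DUP      → [0, 0]
SWAP     → [0, 0]
SWAP     → [0, 0]
STORE 0  → [0]
STORE 1  → []
PUSH 8   → [8]
DUP      → [8, 8]
SWAP     → [8, 8]
DUP      → [8, 8, 8]
OVER     → [8, 8, 8, 8]
DIV      → [8, 8, 1]
ADD      → [8, 9]
OVER     → [8, 9, 8]
ADD      → [8, 17]
STORE 2  → [8]
LOAD 1   → [8, 0]
MUL      → [0]
STORE 2  → []
PUSH -3  → [-3]
PUSH 12  → [-3, 12]
EQ       → [0]

1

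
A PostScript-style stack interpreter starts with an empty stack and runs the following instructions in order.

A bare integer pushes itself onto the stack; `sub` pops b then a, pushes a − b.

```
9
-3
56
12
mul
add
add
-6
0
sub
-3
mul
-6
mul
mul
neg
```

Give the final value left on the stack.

9   -> 9
-3  -> 9 -3
56  -> 9 -3 56
12  -> 9 -3 56 12
mul -> 9 -3 672
add -> 9 669
add -> 678
-6  -> 678 -6
0   -> 678 -6 0
sub -> 678 -6
-3  -> 678 -6 -3
mul -> 678 18
-6  -> 678 18 -6
mul -> 678 -108
mul -> -73224
neg -> 73224

73224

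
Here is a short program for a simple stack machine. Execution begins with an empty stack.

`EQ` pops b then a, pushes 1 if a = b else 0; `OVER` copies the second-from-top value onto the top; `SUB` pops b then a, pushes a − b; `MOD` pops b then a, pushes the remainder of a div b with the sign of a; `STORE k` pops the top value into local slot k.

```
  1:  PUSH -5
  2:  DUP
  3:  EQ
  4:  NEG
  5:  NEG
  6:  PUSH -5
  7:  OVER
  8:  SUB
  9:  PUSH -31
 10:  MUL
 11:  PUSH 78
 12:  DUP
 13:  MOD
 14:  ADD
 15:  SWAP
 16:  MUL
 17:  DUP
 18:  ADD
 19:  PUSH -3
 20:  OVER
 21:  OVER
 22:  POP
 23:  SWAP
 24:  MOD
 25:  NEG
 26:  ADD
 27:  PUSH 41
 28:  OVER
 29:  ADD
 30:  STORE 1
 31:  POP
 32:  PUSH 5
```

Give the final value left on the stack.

5

PUSH -5  → -5
DUP      → -5 -5
EQ       → 1
NEG      → -1
NEG      → 1
PUSH -5  → 1 -5
OVER     → 1 -5 1
SUB      → 1 -6
PUSH -31 → 1 -6 -31
MUL      → 1 186
PUSH 78  → 1 186 78
DUP      → 1 186 78 78
MOD      → 1 186 0
ADD      → 1 186
SWAP     → 186 1
MUL      → 186
DUP      → 186 186
ADD      → 372
PUSH -3  → 372 -3
OVER     → 372 -3 372
OVER     → 372 -3 372 -3
POP      → 372 -3 372
SWAP     → 372 372 -3
MOD      → 372 0
NEG      → 372 0
ADD      → 372
PUSH 41  → 372 41
OVER     → 372 41 372
ADD      → 372 413
STORE 1  → 372
POP      → (empty)
PUSH 5   → 5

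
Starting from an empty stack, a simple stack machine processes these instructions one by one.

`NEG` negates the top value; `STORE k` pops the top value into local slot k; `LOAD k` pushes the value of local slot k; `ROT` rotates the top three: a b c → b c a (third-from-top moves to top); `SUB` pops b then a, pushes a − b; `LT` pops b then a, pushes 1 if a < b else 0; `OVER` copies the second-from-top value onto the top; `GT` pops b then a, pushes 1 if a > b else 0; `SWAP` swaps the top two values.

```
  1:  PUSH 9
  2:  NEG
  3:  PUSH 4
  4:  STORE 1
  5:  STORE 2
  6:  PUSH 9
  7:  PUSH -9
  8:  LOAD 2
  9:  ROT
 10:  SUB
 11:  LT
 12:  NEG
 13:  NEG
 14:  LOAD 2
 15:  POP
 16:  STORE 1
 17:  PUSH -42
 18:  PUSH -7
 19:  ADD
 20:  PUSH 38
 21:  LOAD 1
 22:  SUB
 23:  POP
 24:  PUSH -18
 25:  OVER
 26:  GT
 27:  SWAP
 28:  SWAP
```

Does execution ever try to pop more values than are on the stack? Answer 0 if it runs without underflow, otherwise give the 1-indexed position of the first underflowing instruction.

0

PUSH 9   -> [9]
NEG      -> [-9]
PUSH 4   -> [-9, 4]
STORE 1  -> [-9]
STORE 2  -> []
PUSH 9   -> [9]
PUSH -9  -> [9, -9]
LOAD 2   -> [9, -9, -9]
ROT      -> [-9, -9, 9]
SUB      -> [-9, -18]
LT       -> [0]
NEG      -> [0]
NEG      -> [0]
LOAD 2   -> [0, -9]
POP      -> [0]
STORE 1  -> []
PUSH -42 -> [-42]
PUSH -7  -> [-42, -7]
ADD      -> [-49]
PUSH 38  -> [-49, 38]
LOAD 1   -> [-49, 38, 0]
SUB      -> [-49, 38]
POP      -> [-49]
PUSH -18 -> [-49, -18]
OVER     -> [-49, -18, -49]
GT       -> [-49, 1]
SWAP     -> [1, -49]
SWAP     -> [-49, 1]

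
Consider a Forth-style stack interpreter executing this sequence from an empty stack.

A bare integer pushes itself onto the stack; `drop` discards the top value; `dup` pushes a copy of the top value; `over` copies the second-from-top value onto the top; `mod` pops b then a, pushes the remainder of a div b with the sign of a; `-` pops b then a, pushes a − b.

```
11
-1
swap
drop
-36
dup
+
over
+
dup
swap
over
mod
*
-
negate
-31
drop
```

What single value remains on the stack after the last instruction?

1

11      11
-1      11 -1
swap    -1 11
drop    -1
-36     -1 -36
dup     -1 -36 -36
+       -1 -72
over    -1 -72 -1
+       -1 -73
dup     -1 -73 -73
swap    -1 -73 -73
over    -1 -73 -73 -73
mod     -1 -73 0
*       -1 0
-       -1
negate  1
-31     1 -31
drop    1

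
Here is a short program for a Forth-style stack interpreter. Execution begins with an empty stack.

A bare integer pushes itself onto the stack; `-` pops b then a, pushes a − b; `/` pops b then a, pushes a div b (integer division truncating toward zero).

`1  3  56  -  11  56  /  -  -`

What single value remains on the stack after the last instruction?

1  -> [1]
3  -> [1, 3]
56 -> [1, 3, 56]
-  -> [1, -53]
11 -> [1, -53, 11]
56 -> [1, -53, 11, 56]
/  -> [1, -53, 0]
-  -> [1, -53]
-  -> [54]

54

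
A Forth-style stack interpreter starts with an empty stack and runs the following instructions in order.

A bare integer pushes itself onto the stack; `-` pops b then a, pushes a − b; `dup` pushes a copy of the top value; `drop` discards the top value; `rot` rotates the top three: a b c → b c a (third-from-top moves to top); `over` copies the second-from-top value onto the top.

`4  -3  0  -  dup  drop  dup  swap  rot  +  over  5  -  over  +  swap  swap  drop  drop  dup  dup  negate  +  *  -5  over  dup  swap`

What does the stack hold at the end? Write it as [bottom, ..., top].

[0, -5, 0, 0]

4       [4]
-3      [4, -3]
0       [4, -3, 0]
-       [4, -3]
dup     [4, -3, -3]
drop    [4, -3]
dup     [4, -3, -3]
swap    [4, -3, -3]
rot     [-3, -3, 4]
+       [-3, 1]
over    [-3, 1, -3]
5       [-3, 1, -3, 5]
-       [-3, 1, -8]
over    [-3, 1, -8, 1]
+       [-3, 1, -7]
swap    [-3, -7, 1]
swap    [-3, 1, -7]
drop    [-3, 1]
drop    [-3]
dup     [-3, -3]
dup     [-3, -3, -3]
negate  [-3, -3, 3]
+       [-3, 0]
*       [0]
-5      [0, -5]
over    [0, -5, 0]
dup     [0, -5, 0, 0]
swap    [0, -5, 0, 0]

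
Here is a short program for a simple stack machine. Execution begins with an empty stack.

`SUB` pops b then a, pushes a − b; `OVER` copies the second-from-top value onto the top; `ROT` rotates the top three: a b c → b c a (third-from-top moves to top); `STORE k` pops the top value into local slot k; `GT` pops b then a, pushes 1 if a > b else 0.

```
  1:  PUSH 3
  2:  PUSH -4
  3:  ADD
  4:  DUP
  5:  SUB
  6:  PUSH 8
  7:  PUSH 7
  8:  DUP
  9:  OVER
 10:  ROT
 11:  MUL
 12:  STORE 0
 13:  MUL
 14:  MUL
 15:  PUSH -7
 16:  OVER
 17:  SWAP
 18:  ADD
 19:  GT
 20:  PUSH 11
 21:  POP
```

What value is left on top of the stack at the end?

PUSH 3  → [3]
PUSH -4 → [3, -4]
ADD     → [-1]
DUP     → [-1, -1]
SUB     → [0]
PUSH 8  → [0, 8]
PUSH 7  → [0, 8, 7]
DUP     → [0, 8, 7, 7]
OVER    → [0, 8, 7, 7, 7]
ROT     → [0, 8, 7, 7, 7]
MUL     → [0, 8, 7, 49]
STORE 0 → [0, 8, 7]
MUL     → [0, 56]
MUL     → [0]
PUSH -7 → [0, -7]
OVER    → [0, -7, 0]
SWAP    → [0, 0, -7]
ADD     → [0, -7]
GT      → [1]
PUSH 11 → [1, 11]
POP     → [1]

1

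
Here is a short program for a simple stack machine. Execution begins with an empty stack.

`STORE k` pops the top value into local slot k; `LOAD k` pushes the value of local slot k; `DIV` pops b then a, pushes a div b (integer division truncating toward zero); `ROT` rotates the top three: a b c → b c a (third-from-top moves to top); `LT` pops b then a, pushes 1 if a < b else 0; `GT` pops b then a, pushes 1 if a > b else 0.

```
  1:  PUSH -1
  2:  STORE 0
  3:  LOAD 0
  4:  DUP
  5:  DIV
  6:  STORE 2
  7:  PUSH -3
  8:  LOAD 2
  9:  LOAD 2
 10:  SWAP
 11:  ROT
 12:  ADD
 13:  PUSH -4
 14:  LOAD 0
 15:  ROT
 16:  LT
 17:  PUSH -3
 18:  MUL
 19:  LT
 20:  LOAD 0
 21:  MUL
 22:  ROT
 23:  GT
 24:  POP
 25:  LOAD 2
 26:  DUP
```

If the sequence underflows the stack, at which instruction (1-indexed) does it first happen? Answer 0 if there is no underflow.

22

PUSH -1  -1
STORE 0  (empty)
LOAD 0   -1
DUP      -1 -1
DIV      1
STORE 2  (empty)
PUSH -3  -3
LOAD 2   -3 1
LOAD 2   -3 1 1
SWAP     -3 1 1
ROT      1 1 -3
ADD      1 -2
PUSH -4  1 -2 -4
LOAD 0   1 -2 -4 -1
ROT      1 -4 -1 -2
LT       1 -4 0
PUSH -3  1 -4 0 -3
MUL      1 -4 0
LT       1 1
LOAD 0   1 1 -1
MUL      1 -1
ROT  — needs 3 operands, stack has 2 → underflow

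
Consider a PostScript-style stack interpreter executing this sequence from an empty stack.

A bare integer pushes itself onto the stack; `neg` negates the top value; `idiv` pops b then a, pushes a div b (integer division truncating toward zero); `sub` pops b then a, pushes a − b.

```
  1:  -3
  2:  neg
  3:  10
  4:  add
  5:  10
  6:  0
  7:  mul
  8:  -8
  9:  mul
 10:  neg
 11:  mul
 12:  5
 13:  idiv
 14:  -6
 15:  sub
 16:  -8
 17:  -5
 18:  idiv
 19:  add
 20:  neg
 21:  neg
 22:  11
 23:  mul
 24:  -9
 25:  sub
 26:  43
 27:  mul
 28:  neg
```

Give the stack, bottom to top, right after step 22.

-3   → [-3]
neg  → [3]
10   → [3, 10]
add  → [13]
10   → [13, 10]
0    → [13, 10, 0]
mul  → [13, 0]
-8   → [13, 0, -8]
mul  → [13, 0]
neg  → [13, 0]
mul  → [0]
5    → [0, 5]
idiv → [0]
-6   → [0, -6]
sub  → [6]
-8   → [6, -8]
-5   → [6, -8, -5]
idiv → [6, 1]
add  → [7]
neg  → [-7]
neg  → [7]
11   → [7, 11]

[7, 11]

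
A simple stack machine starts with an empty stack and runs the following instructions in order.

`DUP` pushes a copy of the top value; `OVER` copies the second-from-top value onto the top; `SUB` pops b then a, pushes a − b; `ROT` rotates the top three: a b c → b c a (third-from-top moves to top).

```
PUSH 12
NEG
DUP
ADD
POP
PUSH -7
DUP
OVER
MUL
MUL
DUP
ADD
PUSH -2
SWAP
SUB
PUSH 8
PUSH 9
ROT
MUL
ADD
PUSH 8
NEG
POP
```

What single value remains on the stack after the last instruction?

6164

PUSH 12 : [12]
NEG     : [-12]
DUP     : [-12, -12]
ADD     : [-24]
POP     : []
PUSH -7 : [-7]
DUP     : [-7, -7]
OVER    : [-7, -7, -7]
MUL     : [-7, 49]
MUL     : [-343]
DUP     : [-343, -343]
ADD     : [-686]
PUSH -2 : [-686, -2]
SWAP    : [-2, -686]
SUB     : [684]
PUSH 8  : [684, 8]
PUSH 9  : [684, 8, 9]
ROT     : [8, 9, 684]
MUL     : [8, 6156]
ADD     : [6164]
PUSH 8  : [6164, 8]
NEG     : [6164, -8]
POP     : [6164]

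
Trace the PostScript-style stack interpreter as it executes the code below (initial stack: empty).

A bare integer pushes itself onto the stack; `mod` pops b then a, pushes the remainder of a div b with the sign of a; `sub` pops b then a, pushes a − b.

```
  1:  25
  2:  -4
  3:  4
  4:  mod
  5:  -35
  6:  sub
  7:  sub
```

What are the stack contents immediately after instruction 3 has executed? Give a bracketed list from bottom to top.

25  25
-4  25 -4
4   25 -4 4

[25, -4, 4]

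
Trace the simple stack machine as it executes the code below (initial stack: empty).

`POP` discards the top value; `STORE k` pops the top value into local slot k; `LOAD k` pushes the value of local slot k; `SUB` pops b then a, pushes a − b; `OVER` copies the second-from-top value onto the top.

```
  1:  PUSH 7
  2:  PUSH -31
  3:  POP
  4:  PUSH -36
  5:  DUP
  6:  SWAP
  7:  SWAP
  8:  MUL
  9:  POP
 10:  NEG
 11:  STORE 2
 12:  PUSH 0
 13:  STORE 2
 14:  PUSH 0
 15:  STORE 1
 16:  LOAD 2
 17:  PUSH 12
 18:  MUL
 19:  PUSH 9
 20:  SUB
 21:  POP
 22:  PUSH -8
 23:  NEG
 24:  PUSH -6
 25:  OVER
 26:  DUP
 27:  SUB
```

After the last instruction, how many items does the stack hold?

PUSH 7   → [7]
PUSH -31 → [7, -31]
POP      → [7]
PUSH -36 → [7, -36]
DUP      → [7, -36, -36]
SWAP     → [7, -36, -36]
SWAP     → [7, -36, -36]
MUL      → [7, 1296]
POP      → [7]
NEG      → [-7]
STORE 2  → []
PUSH 0   → [0]
STORE 2  → []
PUSH 0   → [0]
STORE 1  → []
LOAD 2   → [0]
PUSH 12  → [0, 12]
MUL      → [0]
PUSH 9   → [0, 9]
SUB      → [-9]
POP      → []
PUSH -8  → [-8]
NEG      → [8]
PUSH -6  → [8, -6]
OVER     → [8, -6, 8]
DUP      → [8, -6, 8, 8]
SUB      → [8, -6, 0]

3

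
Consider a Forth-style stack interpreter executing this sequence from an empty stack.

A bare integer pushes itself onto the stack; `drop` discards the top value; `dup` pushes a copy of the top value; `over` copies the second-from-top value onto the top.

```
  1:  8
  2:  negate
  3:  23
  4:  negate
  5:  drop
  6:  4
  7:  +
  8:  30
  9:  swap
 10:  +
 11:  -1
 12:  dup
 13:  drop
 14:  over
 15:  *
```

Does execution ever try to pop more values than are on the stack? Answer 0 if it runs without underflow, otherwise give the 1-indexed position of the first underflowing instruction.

0

8       [8]
negate  [-8]
23      [-8, 23]
negate  [-8, -23]
drop    [-8]
4       [-8, 4]
+       [-4]
30      [-4, 30]
swap    [30, -4]
+       [26]
-1      [26, -1]
dup     [26, -1, -1]
drop    [26, -1]
over    [26, -1, 26]
*       [26, -26]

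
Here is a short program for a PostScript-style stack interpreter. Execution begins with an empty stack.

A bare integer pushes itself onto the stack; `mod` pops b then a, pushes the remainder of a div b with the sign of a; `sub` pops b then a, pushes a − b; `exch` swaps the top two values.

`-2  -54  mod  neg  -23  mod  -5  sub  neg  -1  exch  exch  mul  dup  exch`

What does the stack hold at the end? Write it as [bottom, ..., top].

[7, 7]

-2   : [-2]
-54  : [-2, -54]
mod  : [-2]
neg  : [2]
-23  : [2, -23]
mod  : [2]
-5   : [2, -5]
sub  : [7]
neg  : [-7]
-1   : [-7, -1]
exch : [-1, -7]
exch : [-7, -1]
mul  : [7]
dup  : [7, 7]
exch : [7, 7]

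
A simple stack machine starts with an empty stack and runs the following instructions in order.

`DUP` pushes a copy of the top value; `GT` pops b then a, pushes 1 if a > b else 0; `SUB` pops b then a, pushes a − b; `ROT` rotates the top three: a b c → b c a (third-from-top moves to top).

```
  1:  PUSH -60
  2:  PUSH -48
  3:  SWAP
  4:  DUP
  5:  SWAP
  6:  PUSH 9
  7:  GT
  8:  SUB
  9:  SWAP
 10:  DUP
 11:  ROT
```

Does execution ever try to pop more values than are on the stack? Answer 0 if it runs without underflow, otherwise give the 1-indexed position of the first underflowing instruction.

PUSH -60 → [-60]
PUSH -48 → [-60, -48]
SWAP     → [-48, -60]
DUP      → [-48, -60, -60]
SWAP     → [-48, -60, -60]
PUSH 9   → [-48, -60, -60, 9]
GT       → [-48, -60, 0]
SUB      → [-48, -60]
SWAP     → [-60, -48]
DUP      → [-60, -48, -48]
ROT      → [-48, -48, -60]

0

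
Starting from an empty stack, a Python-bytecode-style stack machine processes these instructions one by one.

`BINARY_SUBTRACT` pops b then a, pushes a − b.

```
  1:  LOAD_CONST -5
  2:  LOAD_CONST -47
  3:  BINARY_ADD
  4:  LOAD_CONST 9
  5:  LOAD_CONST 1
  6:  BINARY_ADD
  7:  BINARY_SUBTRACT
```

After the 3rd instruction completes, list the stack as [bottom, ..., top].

LOAD_CONST -5   [-5]
LOAD_CONST -47  [-5, -47]
BINARY_ADD      [-52]

[-52]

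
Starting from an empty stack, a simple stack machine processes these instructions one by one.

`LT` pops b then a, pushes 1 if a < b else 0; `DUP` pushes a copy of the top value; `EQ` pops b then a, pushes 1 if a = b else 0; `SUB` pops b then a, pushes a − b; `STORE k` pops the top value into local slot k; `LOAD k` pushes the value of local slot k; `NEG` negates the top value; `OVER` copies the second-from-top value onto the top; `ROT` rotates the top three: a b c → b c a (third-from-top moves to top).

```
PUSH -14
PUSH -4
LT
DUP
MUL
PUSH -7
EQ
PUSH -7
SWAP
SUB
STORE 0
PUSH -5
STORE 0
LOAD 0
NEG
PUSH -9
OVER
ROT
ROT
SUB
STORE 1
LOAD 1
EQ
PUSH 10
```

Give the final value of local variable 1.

PUSH -14  -14
PUSH -4   -14 -4
LT        1
DUP       1 1
MUL       1
PUSH -7   1 -7
EQ        0
PUSH -7   0 -7
SWAP      -7 0
SUB       -7
STORE 0   (empty)
PUSH -5   -5
STORE 0   (empty)
LOAD 0    -5
NEG       5
PUSH -9   5 -9
OVER      5 -9 5
ROT       -9 5 5
ROT       5 5 -9
SUB       5 14
STORE 1   5
LOAD 1    5 14
EQ        0
PUSH 10   0 10

14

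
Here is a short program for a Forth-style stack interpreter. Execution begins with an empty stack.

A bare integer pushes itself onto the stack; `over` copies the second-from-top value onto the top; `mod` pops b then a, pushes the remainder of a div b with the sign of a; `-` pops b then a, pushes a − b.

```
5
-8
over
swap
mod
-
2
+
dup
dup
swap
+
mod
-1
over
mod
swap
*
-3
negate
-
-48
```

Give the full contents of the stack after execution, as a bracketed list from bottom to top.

[-5, -48]

5       [5]
-8      [5, -8]
over    [5, -8, 5]
swap    [5, 5, -8]
mod     [5, 5]
-       [0]
2       [0, 2]
+       [2]
dup     [2, 2]
dup     [2, 2, 2]
swap    [2, 2, 2]
+       [2, 4]
mod     [2]
-1      [2, -1]
over    [2, -1, 2]
mod     [2, -1]
swap    [-1, 2]
*       [-2]
-3      [-2, -3]
negate  [-2, 3]
-       [-5]
-48     [-5, -48]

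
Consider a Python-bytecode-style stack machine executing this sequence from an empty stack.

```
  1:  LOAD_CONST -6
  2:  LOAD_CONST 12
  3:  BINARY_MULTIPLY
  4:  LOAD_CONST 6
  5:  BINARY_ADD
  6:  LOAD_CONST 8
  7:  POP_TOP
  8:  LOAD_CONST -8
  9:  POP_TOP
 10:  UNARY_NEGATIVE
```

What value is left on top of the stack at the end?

66

LOAD_CONST -6   -> [-6]
LOAD_CONST 12   -> [-6, 12]
BINARY_MULTIPLY -> [-72]
LOAD_CONST 6    -> [-72, 6]
BINARY_ADD      -> [-66]
LOAD_CONST 8    -> [-66, 8]
POP_TOP         -> [-66]
LOAD_CONST -8   -> [-66, -8]
POP_TOP         -> [-66]
UNARY_NEGATIVE  -> [66]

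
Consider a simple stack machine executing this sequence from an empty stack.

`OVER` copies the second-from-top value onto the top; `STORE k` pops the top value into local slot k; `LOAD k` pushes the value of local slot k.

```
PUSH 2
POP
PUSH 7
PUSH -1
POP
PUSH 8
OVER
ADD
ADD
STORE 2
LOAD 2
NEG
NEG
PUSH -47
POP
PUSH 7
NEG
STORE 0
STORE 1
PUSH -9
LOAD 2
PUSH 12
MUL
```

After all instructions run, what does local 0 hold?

PUSH 2   → [2]
POP      → []
PUSH 7   → [7]
PUSH -1  → [7, -1]
POP      → [7]
PUSH 8   → [7, 8]
OVER     → [7, 8, 7]
ADD      → [7, 15]
ADD      → [22]
STORE 2  → []
LOAD 2   → [22]
NEG      → [-22]
NEG      → [22]
PUSH -47 → [22, -47]
POP      → [22]
PUSH 7   → [22, 7]
NEG      → [22, -7]
STORE 0  → [22]
STORE 1  → []
PUSH -9  → [-9]
LOAD 2   → [-9, 22]
PUSH 12  → [-9, 22, 12]
MUL      → [-9, 264]

-7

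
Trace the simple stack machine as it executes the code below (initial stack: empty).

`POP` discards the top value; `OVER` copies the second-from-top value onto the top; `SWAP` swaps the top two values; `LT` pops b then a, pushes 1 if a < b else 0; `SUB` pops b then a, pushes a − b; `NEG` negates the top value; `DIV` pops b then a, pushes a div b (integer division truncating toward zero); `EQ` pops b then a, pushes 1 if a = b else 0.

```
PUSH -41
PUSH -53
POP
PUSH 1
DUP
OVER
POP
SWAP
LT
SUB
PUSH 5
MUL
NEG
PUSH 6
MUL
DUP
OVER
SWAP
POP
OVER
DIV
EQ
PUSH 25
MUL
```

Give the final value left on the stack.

PUSH -41  -41
PUSH -53  -41 -53
POP       -41
PUSH 1    -41 1
DUP       -41 1 1
OVER      -41 1 1 1
POP       -41 1 1
SWAP      -41 1 1
LT        -41 0
SUB       -41
PUSH 5    -41 5
MUL       -205
NEG       205
PUSH 6    205 6
MUL       1230
DUP       1230 1230
OVER      1230 1230 1230
SWAP      1230 1230 1230
POP       1230 1230
OVER      1230 1230 1230
DIV       1230 1
EQ        0
PUSH 25   0 25
MUL       0

0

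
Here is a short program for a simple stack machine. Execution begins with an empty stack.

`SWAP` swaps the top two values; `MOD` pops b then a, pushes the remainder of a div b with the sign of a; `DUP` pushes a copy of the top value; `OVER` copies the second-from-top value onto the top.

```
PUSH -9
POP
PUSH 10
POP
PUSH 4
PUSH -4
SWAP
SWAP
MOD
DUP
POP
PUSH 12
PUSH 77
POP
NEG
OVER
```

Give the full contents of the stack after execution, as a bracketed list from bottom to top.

[0, -12, 0]

PUSH -9 : [-9]
POP     : []
PUSH 10 : [10]
POP     : []
PUSH 4  : [4]
PUSH -4 : [4, -4]
SWAP    : [-4, 4]
SWAP    : [4, -4]
MOD     : [0]
DUP     : [0, 0]
POP     : [0]
PUSH 12 : [0, 12]
PUSH 77 : [0, 12, 77]
POP     : [0, 12]
NEG     : [0, -12]
OVER    : [0, -12, 0]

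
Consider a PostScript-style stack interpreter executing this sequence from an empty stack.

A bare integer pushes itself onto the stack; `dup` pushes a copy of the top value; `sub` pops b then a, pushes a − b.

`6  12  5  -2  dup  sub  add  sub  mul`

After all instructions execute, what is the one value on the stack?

6   : [6]
12  : [6, 12]
5   : [6, 12, 5]
-2  : [6, 12, 5, -2]
dup : [6, 12, 5, -2, -2]
sub : [6, 12, 5, 0]
add : [6, 12, 5]
sub : [6, 7]
mul : [42]

42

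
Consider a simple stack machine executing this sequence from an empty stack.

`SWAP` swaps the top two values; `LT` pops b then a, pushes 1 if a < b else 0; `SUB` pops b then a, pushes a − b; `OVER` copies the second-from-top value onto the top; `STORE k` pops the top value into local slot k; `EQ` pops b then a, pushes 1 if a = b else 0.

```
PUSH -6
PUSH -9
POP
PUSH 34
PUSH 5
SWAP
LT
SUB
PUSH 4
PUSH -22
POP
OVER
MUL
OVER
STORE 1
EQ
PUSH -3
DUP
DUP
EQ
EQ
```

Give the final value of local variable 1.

-7

PUSH -6  → -6
PUSH -9  → -6 -9
POP      → -6
PUSH 34  → -6 34
PUSH 5   → -6 34 5
SWAP     → -6 5 34
LT       → -6 1
SUB      → -7
PUSH 4   → -7 4
PUSH -22 → -7 4 -22
POP      → -7 4
OVER     → -7 4 -7
MUL      → -7 -28
OVER     → -7 -28 -7
STORE 1  → -7 -28
EQ       → 0
PUSH -3  → 0 -3
DUP      → 0 -3 -3
DUP      → 0 -3 -3 -3
EQ       → 0 -3 1
EQ       → 0 0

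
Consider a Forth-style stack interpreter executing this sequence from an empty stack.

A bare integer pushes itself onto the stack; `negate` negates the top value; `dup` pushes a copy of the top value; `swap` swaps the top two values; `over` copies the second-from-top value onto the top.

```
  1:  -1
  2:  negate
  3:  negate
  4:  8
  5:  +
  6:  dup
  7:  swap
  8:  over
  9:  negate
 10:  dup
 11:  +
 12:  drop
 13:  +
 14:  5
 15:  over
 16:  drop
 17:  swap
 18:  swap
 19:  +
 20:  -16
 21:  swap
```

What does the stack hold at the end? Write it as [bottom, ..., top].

[-16, 19]

-1      [-1]
negate  [1]
negate  [-1]
8       [-1, 8]
+       [7]
dup     [7, 7]
swap    [7, 7]
over    [7, 7, 7]
negate  [7, 7, -7]
dup     [7, 7, -7, -7]
+       [7, 7, -14]
drop    [7, 7]
+       [14]
5       [14, 5]
over    [14, 5, 14]
drop    [14, 5]
swap    [5, 14]
swap    [14, 5]
+       [19]
-16     [19, -16]
swap    [-16, 19]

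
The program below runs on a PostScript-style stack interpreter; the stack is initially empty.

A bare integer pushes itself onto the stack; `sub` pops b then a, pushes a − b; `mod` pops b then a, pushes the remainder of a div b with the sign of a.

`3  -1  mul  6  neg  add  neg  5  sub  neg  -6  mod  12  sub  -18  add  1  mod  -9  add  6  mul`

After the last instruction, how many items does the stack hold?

1

3    3
-1   3 -1
mul  -3
6    -3 6
neg  -3 -6
add  -9
neg  9
5    9 5
sub  4
neg  -4
-6   -4 -6
mod  -4
12   -4 12
sub  -16
-18  -16 -18
add  -34
1    -34 1
mod  0
-9   0 -9
add  -9
6    -9 6
mul  -54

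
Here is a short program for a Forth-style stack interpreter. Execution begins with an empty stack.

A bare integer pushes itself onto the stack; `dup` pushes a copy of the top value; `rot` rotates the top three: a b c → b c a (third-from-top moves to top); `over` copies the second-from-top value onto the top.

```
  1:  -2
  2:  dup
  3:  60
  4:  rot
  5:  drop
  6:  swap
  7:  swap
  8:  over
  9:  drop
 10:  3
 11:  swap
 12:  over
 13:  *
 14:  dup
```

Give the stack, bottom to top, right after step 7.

[-2, 60]

-2   -> [-2]
dup  -> [-2, -2]
60   -> [-2, -2, 60]
rot  -> [-2, 60, -2]
drop -> [-2, 60]
swap -> [60, -2]
swap -> [-2, 60]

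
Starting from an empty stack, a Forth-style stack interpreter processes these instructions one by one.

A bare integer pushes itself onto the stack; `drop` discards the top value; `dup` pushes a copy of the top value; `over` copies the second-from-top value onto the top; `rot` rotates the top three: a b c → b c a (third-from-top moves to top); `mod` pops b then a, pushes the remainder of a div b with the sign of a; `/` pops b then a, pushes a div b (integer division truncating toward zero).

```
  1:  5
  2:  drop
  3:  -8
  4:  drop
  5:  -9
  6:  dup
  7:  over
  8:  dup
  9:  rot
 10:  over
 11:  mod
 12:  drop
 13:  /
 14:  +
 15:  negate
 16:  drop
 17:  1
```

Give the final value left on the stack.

5      -> 5
drop   -> (empty)
-8     -> -8
drop   -> (empty)
-9     -> -9
dup    -> -9 -9
over   -> -9 -9 -9
dup    -> -9 -9 -9 -9
rot    -> -9 -9 -9 -9
over   -> -9 -9 -9 -9 -9
mod    -> -9 -9 -9 0
drop   -> -9 -9 -9
/      -> -9 1
+      -> -8
negate -> 8
drop   -> (empty)
1      -> 1

1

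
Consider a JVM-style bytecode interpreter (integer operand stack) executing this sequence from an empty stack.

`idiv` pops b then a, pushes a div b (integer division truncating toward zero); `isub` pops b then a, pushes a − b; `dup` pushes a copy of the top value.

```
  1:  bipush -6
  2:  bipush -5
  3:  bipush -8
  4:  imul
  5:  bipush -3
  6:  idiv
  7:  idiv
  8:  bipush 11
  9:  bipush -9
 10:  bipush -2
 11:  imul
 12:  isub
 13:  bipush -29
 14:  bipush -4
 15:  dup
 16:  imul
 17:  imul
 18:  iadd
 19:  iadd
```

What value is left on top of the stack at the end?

-471

bipush -6  -> -6
bipush -5  -> -6 -5
bipush -8  -> -6 -5 -8
imul       -> -6 40
bipush -3  -> -6 40 -3
idiv       -> -6 -13
idiv       -> 0
bipush 11  -> 0 11
bipush -9  -> 0 11 -9
bipush -2  -> 0 11 -9 -2
imul       -> 0 11 18
isub       -> 0 -7
bipush -29 -> 0 -7 -29
bipush -4  -> 0 -7 -29 -4
dup        -> 0 -7 -29 -4 -4
imul       -> 0 -7 -29 16
imul       -> 0 -7 -464
iadd       -> 0 -471
iadd       -> -471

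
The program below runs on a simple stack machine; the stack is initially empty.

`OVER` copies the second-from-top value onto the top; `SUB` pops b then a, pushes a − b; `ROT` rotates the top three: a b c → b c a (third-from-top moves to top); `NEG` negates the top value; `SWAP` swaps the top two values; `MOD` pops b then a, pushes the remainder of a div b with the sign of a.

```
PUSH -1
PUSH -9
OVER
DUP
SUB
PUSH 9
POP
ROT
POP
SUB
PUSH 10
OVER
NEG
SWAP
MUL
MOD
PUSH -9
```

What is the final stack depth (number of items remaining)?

PUSH -1 → -1
PUSH -9 → -1 -9
OVER    → -1 -9 -1
DUP     → -1 -9 -1 -1
SUB     → -1 -9 0
PUSH 9  → -1 -9 0 9
POP     → -1 -9 0
ROT     → -9 0 -1
POP     → -9 0
SUB     → -9
PUSH 10 → -9 10
OVER    → -9 10 -9
NEG     → -9 10 9
SWAP    → -9 9 10
MUL     → -9 90
MOD     → -9
PUSH -9 → -9 -9

2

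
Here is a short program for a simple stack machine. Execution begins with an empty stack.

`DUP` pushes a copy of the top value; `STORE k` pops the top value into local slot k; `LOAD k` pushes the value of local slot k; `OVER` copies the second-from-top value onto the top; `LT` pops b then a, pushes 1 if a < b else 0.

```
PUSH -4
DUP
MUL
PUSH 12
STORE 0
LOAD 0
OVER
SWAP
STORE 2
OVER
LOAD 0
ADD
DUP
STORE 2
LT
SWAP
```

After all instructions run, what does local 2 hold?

PUSH -4 : [-4]
DUP     : [-4, -4]
MUL     : [16]
PUSH 12 : [16, 12]
STORE 0 : [16]
LOAD 0  : [16, 12]
OVER    : [16, 12, 16]
SWAP    : [16, 16, 12]
STORE 2 : [16, 16]
OVER    : [16, 16, 16]
LOAD 0  : [16, 16, 16, 12]
ADD     : [16, 16, 28]
DUP     : [16, 16, 28, 28]
STORE 2 : [16, 16, 28]
LT      : [16, 1]
SWAP    : [1, 16]

28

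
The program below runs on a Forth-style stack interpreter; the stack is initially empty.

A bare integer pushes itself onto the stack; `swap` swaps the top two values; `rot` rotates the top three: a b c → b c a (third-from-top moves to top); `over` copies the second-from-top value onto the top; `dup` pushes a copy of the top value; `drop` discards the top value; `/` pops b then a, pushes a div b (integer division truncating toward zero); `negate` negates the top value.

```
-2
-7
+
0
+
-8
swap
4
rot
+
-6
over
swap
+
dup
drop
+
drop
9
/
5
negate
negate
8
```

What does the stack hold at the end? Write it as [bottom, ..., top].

-2     → -2
-7     → -2 -7
+      → -9
0      → -9 0
+      → -9
-8     → -9 -8
swap   → -8 -9
4      → -8 -9 4
rot    → -9 4 -8
+      → -9 -4
-6     → -9 -4 -6
over   → -9 -4 -6 -4
swap   → -9 -4 -4 -6
+      → -9 -4 -10
dup    → -9 -4 -10 -10
drop   → -9 -4 -10
+      → -9 -14
drop   → -9
9      → -9 9
/      → -1
5      → -1 5
negate → -1 -5
negate → -1 5
8      → -1 5 8

[-1, 5, 8]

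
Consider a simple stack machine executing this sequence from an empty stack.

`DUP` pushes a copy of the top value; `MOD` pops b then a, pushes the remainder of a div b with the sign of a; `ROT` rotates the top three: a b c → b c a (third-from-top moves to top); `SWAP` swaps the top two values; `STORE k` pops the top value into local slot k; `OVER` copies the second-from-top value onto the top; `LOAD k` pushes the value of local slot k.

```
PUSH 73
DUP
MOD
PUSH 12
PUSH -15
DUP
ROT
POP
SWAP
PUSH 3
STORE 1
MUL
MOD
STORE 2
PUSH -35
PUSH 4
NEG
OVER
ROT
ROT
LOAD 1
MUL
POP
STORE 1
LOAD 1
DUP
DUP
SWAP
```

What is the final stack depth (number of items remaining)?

PUSH 73  : 73
DUP      : 73 73
MOD      : 0
PUSH 12  : 0 12
PUSH -15 : 0 12 -15
DUP      : 0 12 -15 -15
ROT      : 0 -15 -15 12
POP      : 0 -15 -15
SWAP     : 0 -15 -15
PUSH 3   : 0 -15 -15 3
STORE 1  : 0 -15 -15
MUL      : 0 225
MOD      : 0
STORE 2  : (empty)
PUSH -35 : -35
PUSH 4   : -35 4
NEG      : -35 -4
OVER     : -35 -4 -35
ROT      : -4 -35 -35
ROT      : -35 -35 -4
LOAD 1   : -35 -35 -4 3
MUL      : -35 -35 -12
POP      : -35 -35
STORE 1  : -35
LOAD 1   : -35 -35
DUP      : -35 -35 -35
DUP      : -35 -35 -35 -35
SWAP     : -35 -35 -35 -35

4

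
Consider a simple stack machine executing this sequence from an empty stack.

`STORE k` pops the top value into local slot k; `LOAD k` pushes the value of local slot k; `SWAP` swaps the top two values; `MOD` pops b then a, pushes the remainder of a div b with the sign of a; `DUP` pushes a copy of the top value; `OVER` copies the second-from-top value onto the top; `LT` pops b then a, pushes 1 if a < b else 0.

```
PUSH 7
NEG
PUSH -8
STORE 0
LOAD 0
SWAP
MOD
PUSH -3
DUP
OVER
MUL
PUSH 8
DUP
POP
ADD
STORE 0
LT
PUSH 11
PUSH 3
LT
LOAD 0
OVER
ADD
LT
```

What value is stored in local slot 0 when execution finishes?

17

PUSH 7  -> 7
NEG     -> -7
PUSH -8 -> -7 -8
STORE 0 -> -7
LOAD 0  -> -7 -8
SWAP    -> -8 -7
MOD     -> -1
PUSH -3 -> -1 -3
DUP     -> -1 -3 -3
OVER    -> -1 -3 -3 -3
MUL     -> -1 -3 9
PUSH 8  -> -1 -3 9 8
DUP     -> -1 -3 9 8 8
POP     -> -1 -3 9 8
ADD     -> -1 -3 17
STORE 0 -> -1 -3
LT      -> 0
PUSH 11 -> 0 11
PUSH 3  -> 0 11 3
LT      -> 0 0
LOAD 0  -> 0 0 17
OVER    -> 0 0 17 0
ADD     -> 0 0 17
LT      -> 0 1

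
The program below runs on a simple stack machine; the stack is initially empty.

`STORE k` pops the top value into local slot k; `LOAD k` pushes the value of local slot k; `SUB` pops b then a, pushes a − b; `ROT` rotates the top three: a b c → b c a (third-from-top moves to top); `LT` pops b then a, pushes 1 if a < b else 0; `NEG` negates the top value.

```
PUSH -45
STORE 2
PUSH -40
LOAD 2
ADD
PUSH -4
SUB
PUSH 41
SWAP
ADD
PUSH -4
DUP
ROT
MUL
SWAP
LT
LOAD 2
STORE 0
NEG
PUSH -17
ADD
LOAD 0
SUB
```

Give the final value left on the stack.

28

PUSH -45 -> [-45]
STORE 2  -> []
PUSH -40 -> [-40]
LOAD 2   -> [-40, -45]
ADD      -> [-85]
PUSH -4  -> [-85, -4]
SUB      -> [-81]
PUSH 41  -> [-81, 41]
SWAP     -> [41, -81]
ADD      -> [-40]
PUSH -4  -> [-40, -4]
DUP      -> [-40, -4, -4]
ROT      -> [-4, -4, -40]
MUL      -> [-4, 160]
SWAP     -> [160, -4]
LT       -> [0]
LOAD 2   -> [0, -45]
STORE 0  -> [0]
NEG      -> [0]
PUSH -17 -> [0, -17]
ADD      -> [-17]
LOAD 0   -> [-17, -45]
SUB      -> [28]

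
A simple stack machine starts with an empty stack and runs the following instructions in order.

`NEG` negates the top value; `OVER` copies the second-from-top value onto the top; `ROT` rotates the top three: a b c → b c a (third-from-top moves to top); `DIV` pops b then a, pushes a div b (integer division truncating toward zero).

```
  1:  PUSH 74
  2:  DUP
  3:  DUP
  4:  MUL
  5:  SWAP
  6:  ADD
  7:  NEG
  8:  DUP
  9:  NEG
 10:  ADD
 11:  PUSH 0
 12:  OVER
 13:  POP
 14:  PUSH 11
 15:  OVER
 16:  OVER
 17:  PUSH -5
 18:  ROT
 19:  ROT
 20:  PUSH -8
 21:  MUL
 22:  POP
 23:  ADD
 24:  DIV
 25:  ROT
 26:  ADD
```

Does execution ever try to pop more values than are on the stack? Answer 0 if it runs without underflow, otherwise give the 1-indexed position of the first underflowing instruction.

PUSH 74  74
DUP      74 74
DUP      74 74 74
MUL      74 5476
SWAP     5476 74
ADD      5550
NEG      -5550
DUP      -5550 -5550
NEG      -5550 5550
ADD      0
PUSH 0   0 0
OVER     0 0 0
POP      0 0
PUSH 11  0 0 11
OVER     0 0 11 0
OVER     0 0 11 0 11
PUSH -5  0 0 11 0 11 -5
ROT      0 0 11 11 -5 0
ROT      0 0 11 -5 0 11
PUSH -8  0 0 11 -5 0 11 -8
MUL      0 0 11 -5 0 -88
POP      0 0 11 -5 0
ADD      0 0 11 -5
DIV      0 0 -2
ROT      0 -2 0
ADD      0 -2

0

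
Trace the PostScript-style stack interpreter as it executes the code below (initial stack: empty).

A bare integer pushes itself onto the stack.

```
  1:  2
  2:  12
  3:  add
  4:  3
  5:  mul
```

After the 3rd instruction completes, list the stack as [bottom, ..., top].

2   : 2
12  : 2 12
add : 14

[14]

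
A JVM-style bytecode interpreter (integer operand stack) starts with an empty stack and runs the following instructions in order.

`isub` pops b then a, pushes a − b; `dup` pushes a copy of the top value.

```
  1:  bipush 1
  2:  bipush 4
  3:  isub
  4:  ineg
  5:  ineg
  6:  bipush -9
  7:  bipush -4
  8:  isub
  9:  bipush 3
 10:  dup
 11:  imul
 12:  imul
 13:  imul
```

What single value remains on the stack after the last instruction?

bipush 1  : [1]
bipush 4  : [1, 4]
isub      : [-3]
ineg      : [3]
ineg      : [-3]
bipush -9 : [-3, -9]
bipush -4 : [-3, -9, -4]
isub      : [-3, -5]
bipush 3  : [-3, -5, 3]
dup       : [-3, -5, 3, 3]
imul      : [-3, -5, 9]
imul      : [-3, -45]
imul      : [135]

135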